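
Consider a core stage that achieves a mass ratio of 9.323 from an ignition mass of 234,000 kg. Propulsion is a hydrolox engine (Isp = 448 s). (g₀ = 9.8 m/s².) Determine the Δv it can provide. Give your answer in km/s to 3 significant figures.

v_e = Isp · g₀ = 448 × 9.8 = 4390.4 m/s.
Rocket equation: Δv = v_e · ln(9.323) = 4390.4 × 2.2325 ≈ 9801.5 m/s.

Δv ≈ 9.80 km/s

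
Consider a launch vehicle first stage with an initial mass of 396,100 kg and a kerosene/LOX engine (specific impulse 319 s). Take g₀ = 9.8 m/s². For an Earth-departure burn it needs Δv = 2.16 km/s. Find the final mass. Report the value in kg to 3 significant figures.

final mass ≈ 198000 kg

v_e = Isp · g₀ = 319 × 9.8 = 3126.2 m/s.
Rocket equation: m₀/m_f = exp(Δv / v_e) = exp(2160 / 3126.2) = exp(0.6909) = 1.9956.
m_f = m₀ / 1.9956 = 396,100 / 1.9956 = 198,487 kg.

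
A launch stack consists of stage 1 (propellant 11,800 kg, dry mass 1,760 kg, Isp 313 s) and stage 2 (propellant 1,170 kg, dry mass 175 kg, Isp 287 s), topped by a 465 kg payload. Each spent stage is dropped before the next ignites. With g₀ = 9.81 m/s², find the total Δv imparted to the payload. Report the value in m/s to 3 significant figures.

Ignition mass of stage 1 = 11,800+1,760 + 1,170+175 + 465 = 15,370 kg.
Stage 1: m₀ = 15,370 kg, m_f = 15,370 − 11,800 = 3,570 kg; Δv = 313×9.81×ln(4.305) = 3070.5×1.4599 ≈ 4483 m/s.
Stage 2: m₀ = 1,810 kg, m_f = 1,810 − 1,170 = 640 kg; Δv = 287×9.81×ln(2.828) = 2815.5×1.0396 ≈ 2927 m/s.
Total Δv = 4483 + 2927 = 7410 m/s.

Δv ≈ 7410 m/s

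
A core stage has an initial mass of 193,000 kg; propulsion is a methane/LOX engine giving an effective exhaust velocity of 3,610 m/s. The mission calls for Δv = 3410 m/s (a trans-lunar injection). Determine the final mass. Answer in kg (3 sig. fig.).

final mass ≈ 75000 kg

By the Tsiolkovsky rocket equation, m₀/m_f = exp(Δv / v_e) = exp(3410 / 3610.0) = exp(0.9446) = 2.5718.
m_f = m₀ / 2.5718 = 193,000 / 2.5718 = 75,044.7 kg.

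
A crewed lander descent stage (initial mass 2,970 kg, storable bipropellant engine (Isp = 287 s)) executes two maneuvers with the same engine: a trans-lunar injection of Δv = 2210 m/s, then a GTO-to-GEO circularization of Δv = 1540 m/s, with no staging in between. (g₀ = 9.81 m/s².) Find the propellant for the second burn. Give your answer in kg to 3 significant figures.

propellant for the second burn ≈ 571 kg

v_e = Isp · g₀ = 287 × 9.81 = 2815.5 m/s.
After the first burn: m = 2970 × exp(−2210/2815.5) = 2970 × 0.45614 = 1,354.74 kg.
After the second burn: m = 1,354.74 × exp(−1540/2815.5) = 1,354.74 × 0.57870 = 783.988 kg.
Second-burn propellant = 1,354.74 − 783.988 = 570.752 kg.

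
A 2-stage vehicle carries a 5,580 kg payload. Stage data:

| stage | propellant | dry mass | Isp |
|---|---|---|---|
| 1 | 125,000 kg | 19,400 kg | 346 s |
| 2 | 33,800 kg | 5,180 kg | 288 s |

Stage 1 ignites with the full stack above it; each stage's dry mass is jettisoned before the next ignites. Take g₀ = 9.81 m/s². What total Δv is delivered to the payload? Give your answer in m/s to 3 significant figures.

Δv ≈ 7690 m/s

Ignition mass of stage 1 = 125,000+19,400 + 33,800+5,180 + 5,580 = 188,960 kg.
Stage 1: m₀ = 188,960 kg, m_f = 188,960 − 125,000 = 63,960 kg; Δv = 346×9.81×ln(2.954) = 3394.3×1.0833 ≈ 3677 m/s.
Stage 2: m₀ = 44,560 kg, m_f = 44,560 − 33,800 = 10,760 kg; Δv = 288×9.81×ln(4.141) = 2825.3×1.4210 ≈ 4015 m/s.
Total Δv = 3677 + 4015 = 7692 m/s.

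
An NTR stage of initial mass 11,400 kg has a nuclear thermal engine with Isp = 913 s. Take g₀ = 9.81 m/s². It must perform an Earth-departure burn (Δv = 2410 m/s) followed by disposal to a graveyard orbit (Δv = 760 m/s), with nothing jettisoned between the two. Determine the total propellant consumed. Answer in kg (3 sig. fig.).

v_e = Isp · g₀ = 913 × 9.81 = 8956.5 m/s.
After the first burn: m = 11400 × exp(−2410/8956.5) = 11400 × 0.76408 = 8,710.51 kg.
After the second burn: m = 8,710.51 × exp(−760/8956.5) = 8,710.51 × 0.91865 = 8,001.91 kg.
Total propellant = m₀ − m_final = 11400 − 8,001.91 = 3,398.09 kg.

total propellant consumed ≈ 3400 kg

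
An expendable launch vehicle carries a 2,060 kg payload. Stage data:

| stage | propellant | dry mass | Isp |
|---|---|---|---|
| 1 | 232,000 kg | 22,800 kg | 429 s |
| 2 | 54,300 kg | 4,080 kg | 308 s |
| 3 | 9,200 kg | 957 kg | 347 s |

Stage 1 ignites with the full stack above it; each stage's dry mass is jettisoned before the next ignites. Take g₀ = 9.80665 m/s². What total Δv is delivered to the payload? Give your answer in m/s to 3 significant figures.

Δv ≈ 14400 m/s

Ignition mass of stage 1 = 232,000+22,800 + 54,300+4,080 + 9,200+957 + 2,060 = 325,397 kg.
Stage 1: m₀ = 325,397 kg, m_f = 325,397 − 232,000 = 93,397 kg; Δv = 429×9.80665×ln(3.484) = 4207.1×1.2482 ≈ 5251 m/s.
Stage 2: m₀ = 70,597 kg, m_f = 70,597 − 54,300 = 16,297 kg; Δv = 308×9.80665×ln(4.332) = 3020.4×1.4660 ≈ 4428 m/s.
Stage 3: m₀ = 12,217 kg, m_f = 12,217 − 9,200 = 3,017 kg; Δv = 347×9.80665×ln(4.049) = 3402.9×1.3986 ≈ 4759 m/s.
Total Δv = 5251 + 4428 + 4759 = 14438 m/s.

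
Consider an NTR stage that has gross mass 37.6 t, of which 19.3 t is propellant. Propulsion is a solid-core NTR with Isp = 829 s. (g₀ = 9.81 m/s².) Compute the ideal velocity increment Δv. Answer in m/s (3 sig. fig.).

v_e = Isp · g₀ = 829 × 9.81 = 8132.5 m/s.
m_f = m₀ − m_prop = 37.6 − 19.3 = 18.3 t.
Δv = v_e · ln(m₀/m_f) = 8132.5 × ln(2.055) = 8132.5 × 0.7201 ≈ 5856.2 m/s.

Δv ≈ 5860 m/s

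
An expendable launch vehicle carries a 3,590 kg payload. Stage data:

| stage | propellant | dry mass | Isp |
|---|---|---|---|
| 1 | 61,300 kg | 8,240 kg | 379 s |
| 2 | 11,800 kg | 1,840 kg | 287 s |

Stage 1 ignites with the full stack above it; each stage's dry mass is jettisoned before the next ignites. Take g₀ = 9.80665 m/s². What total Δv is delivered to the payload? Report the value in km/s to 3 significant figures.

Ignition mass of stage 1 = 61,300+8,240 + 11,800+1,840 + 3,590 = 86,770 kg.
Stage 1: m₀ = 86,770 kg, m_f = 86,770 − 61,300 = 25,470 kg; Δv = 379×9.80665×ln(3.407) = 3716.7×1.2258 ≈ 4556 m/s.
Stage 2: m₀ = 17,230 kg, m_f = 17,230 − 11,800 = 5,430 kg; Δv = 287×9.80665×ln(3.173) = 2814.5×1.1547 ≈ 3250 m/s.
Total Δv = 4556 + 3250 = 7806 m/s.

Δv ≈ 7.81 km/s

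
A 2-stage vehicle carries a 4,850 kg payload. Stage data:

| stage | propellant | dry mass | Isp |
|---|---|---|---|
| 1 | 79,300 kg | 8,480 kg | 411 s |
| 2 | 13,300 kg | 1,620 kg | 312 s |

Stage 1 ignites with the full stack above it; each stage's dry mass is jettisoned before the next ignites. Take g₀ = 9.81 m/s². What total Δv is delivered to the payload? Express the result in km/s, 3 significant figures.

Δv ≈ 8.81 km/s

Ignition mass of stage 1 = 79,300+8,480 + 13,300+1,620 + 4,850 = 107,550 kg.
Stage 1: m₀ = 107,550 kg, m_f = 107,550 − 79,300 = 28,250 kg; Δv = 411×9.81×ln(3.807) = 4031.9×1.3369 ≈ 5390 m/s.
Stage 2: m₀ = 19,770 kg, m_f = 19,770 − 13,300 = 6,470 kg; Δv = 312×9.81×ln(3.056) = 3060.7×1.1170 ≈ 3419 m/s.
Total Δv = 5390 + 3419 = 8809 m/s.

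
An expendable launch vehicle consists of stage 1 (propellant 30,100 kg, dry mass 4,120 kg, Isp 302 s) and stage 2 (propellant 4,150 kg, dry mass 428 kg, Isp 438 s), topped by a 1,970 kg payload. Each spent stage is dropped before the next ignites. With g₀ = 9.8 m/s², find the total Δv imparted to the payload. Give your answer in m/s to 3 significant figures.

Δv ≈ 8280 m/s

Ignition mass of stage 1 = 30,100+4,120 + 4,150+428 + 1,970 = 40,768 kg.
Stage 1: m₀ = 40,768 kg, m_f = 40,768 − 30,100 = 10,668 kg; Δv = 302×9.8×ln(3.822) = 2959.6×1.3406 ≈ 3968 m/s.
Stage 2: m₀ = 6,548 kg, m_f = 6,548 − 4,150 = 2,398 kg; Δv = 438×9.8×ln(2.731) = 4292.4×1.0045 ≈ 4312 m/s.
Total Δv = 3968 + 4312 = 8280 m/s.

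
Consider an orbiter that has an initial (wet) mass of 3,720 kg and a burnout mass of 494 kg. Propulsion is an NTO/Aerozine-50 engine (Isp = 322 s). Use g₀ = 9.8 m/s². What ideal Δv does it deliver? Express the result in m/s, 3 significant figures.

v_e = Isp · g₀ = 322 × 9.8 = 3155.6 m/s.
From the ideal rocket equation, Δv = v_e · ln(m₀/m_f) = 3155.6 × ln(7.53) = 3155.6 × 2.0189 ≈ 6371.0 m/s.

Δv ≈ 6370 m/s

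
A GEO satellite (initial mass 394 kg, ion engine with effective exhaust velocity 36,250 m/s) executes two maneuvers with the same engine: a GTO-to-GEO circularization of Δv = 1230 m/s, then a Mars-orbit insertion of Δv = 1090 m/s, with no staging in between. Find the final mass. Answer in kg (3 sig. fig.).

final mass ≈ 370 kg

After the first burn: m = 394 × exp(−1230/36250.0) = 394 × 0.96664 = 380.856 kg.
After the second burn: m = 380.856 × exp(−1090/36250.0) = 380.856 × 0.97038 = 369.575 kg.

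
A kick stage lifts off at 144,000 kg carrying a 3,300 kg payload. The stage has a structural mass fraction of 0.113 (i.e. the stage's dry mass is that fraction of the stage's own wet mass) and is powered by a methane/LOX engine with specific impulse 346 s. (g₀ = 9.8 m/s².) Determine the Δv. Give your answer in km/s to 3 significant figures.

Stage wet mass = m₀ − payload = 144,000 − 3,300 = 140,700 kg.
Stage dry mass = ε × stage wet mass = 0.113 × 140,700 = 15,899.1 kg.
Burnout mass m_f = stage dry + payload = 15,899.1 + 3,300 = 19,199.1 kg.
v_e = Isp · g₀ = 346 × 9.8 = 3390.8 m/s.
Δv = v_e · ln(144,000/19,199.1) = 3390.8 × ln(7.5) = 3390.8 × 2.0149 ≈ 6832 m/s.

Δv ≈ 6.83 km/s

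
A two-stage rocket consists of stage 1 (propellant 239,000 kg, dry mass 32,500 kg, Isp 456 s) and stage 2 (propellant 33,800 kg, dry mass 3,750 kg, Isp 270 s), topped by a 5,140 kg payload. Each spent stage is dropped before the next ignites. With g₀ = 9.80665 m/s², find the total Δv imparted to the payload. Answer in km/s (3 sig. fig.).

Ignition mass of stage 1 = 239,000+32,500 + 33,800+3,750 + 5,140 = 314,190 kg.
Stage 1: m₀ = 314,190 kg, m_f = 314,190 − 239,000 = 75,190 kg; Δv = 456×9.80665×ln(4.179) = 4471.8×1.4300 ≈ 6395 m/s.
Stage 2: m₀ = 42,690 kg, m_f = 42,690 − 33,800 = 8,890 kg; Δv = 270×9.80665×ln(4.802) = 2647.8×1.5690 ≈ 4154 m/s.
Total Δv = 6395 + 4154 = 10549 m/s.

Δv ≈ 10.5 km/s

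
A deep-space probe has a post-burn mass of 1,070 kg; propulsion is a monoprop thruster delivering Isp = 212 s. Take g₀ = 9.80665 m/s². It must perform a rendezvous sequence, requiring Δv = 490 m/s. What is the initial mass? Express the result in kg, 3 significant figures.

initial mass ≈ 1350 kg

v_e = Isp · g₀ = 212 × 9.80665 = 2079.0 m/s.
Rocket equation: m₀/m_f = exp(Δv / v_e) = exp(490 / 2079.0) = exp(0.2357) = 1.2658.
m₀ = m_f × 1.2658 = 1,070 × 1.2658 = 1,354.41 kg.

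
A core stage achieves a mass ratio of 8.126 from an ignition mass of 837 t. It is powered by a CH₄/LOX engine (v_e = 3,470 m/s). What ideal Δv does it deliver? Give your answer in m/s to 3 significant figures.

From the ideal rocket equation, Δv = v_e · ln(8.126) = 3470.0 × 2.0951 ≈ 7269.9 m/s.

Δv ≈ 7270 m/s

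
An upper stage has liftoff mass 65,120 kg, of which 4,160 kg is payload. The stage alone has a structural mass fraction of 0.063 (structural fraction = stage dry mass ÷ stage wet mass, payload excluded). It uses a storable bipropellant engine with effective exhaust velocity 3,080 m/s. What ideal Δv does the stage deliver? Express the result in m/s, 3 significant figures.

Stage wet mass = m₀ − payload = 65,120 − 4,160 = 60,960 kg.
Stage dry mass = ε × stage wet mass = 0.063 × 60,960 = 3,840.48 kg.
Burnout mass m_f = stage dry + payload = 3,840.48 + 4,160 = 8,000.48 kg.
Δv = v_e · ln(65,120/8,000.48) = 3080.0 × ln(8.14) = 3080.0 × 2.0967 ≈ 6458 m/s.

Δv ≈ 6460 m/s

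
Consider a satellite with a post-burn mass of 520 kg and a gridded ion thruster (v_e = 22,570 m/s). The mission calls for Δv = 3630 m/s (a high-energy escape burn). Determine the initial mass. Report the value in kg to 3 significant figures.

m₀/m_f = exp(Δv / v_e) = exp(3630 / 22570.0) = exp(0.1608) = 1.1745.
m₀ = m_f × 1.1745 = 520 × 1.1745 = 610.74 kg.

initial mass ≈ 611 kg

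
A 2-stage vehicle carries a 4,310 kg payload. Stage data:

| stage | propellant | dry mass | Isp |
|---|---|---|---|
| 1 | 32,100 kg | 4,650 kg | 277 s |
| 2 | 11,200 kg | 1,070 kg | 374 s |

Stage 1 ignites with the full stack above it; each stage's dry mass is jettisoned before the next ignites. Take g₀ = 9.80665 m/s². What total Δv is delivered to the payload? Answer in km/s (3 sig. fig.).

Ignition mass of stage 1 = 32,100+4,650 + 11,200+1,070 + 4,310 = 53,330 kg.
Stage 1: m₀ = 53,330 kg, m_f = 53,330 − 32,100 = 21,230 kg; Δv = 277×9.80665×ln(2.512) = 2716.4×0.9211 ≈ 2502 m/s.
Stage 2: m₀ = 16,580 kg, m_f = 16,580 − 11,200 = 5,380 kg; Δv = 374×9.80665×ln(3.082) = 3667.7×1.1255 ≈ 4128 m/s.
Total Δv = 2502 + 4128 = 6630 m/s.

Δv ≈ 6.63 km/s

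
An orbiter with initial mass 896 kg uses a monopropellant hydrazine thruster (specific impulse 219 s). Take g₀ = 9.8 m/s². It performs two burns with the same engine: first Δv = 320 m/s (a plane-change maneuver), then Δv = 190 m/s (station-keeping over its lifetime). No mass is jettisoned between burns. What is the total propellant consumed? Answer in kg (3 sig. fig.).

total propellant consumed ≈ 190 kg

v_e = Isp · g₀ = 219 × 9.8 = 2146.2 m/s.
After the first burn: m = 896 × exp(−320/2146.2) = 896 × 0.86148 = 771.886 kg.
After the second burn: m = 771.886 × exp(−190/2146.2) = 771.886 × 0.91528 = 706.492 kg.
Total propellant = m₀ − m_final = 896 − 706.492 = 189.508 kg.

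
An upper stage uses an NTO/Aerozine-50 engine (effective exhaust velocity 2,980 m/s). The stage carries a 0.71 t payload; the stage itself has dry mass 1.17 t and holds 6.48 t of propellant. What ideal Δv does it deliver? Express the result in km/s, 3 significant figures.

Δv ≈ 4.45 km/s

m₀ = payload + dry + propellant = 0.71 + 1.17 + 6.48 = 8.36 t.
m_f = payload + dry = 0.71 + 1.17 = 1.88 t.
Rocket equation: Δv = v_e · ln(m₀/m_f) = 2980.0 × ln(4.447) = 2980.0 × 1.4922 ≈ 4446.7 m/s.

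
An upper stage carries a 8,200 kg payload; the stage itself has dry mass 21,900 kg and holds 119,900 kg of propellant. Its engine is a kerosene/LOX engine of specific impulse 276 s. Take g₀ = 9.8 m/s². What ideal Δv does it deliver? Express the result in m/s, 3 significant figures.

v_e = Isp · g₀ = 276 × 9.8 = 2704.8 m/s.
m₀ = payload + dry + propellant = 8,200 + 21,900 + 119,900 = 150,000 kg.
m_f = payload + dry = 8,200 + 21,900 = 30,100 kg.
Δv = v_e · ln(m₀/m_f) = 2704.8 × ln(4.983) = 2704.8 × 1.6061 ≈ 4344.2 m/s.

Δv ≈ 4340 m/s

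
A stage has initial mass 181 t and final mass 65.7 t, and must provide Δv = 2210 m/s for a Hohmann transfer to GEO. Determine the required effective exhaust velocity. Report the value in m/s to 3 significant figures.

v_e ≈ 2180 m/s

ln(m₀/m_f) = ln(181000/65700) = ln(2.755) = 1.0134.
Rocket equation: v_e = Δv / ln(m₀/m_f) = 2210 / 1.0134 = 2180.8 m/s.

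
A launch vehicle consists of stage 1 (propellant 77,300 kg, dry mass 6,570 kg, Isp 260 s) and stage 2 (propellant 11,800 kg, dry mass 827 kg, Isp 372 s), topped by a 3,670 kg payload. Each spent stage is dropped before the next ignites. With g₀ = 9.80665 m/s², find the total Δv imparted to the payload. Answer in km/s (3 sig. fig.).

Ignition mass of stage 1 = 77,300+6,570 + 11,800+827 + 3,670 = 100,167 kg.
Stage 1: m₀ = 100,167 kg, m_f = 100,167 − 77,300 = 22,867 kg; Δv = 260×9.80665×ln(4.38) = 2549.7×1.4771 ≈ 3766 m/s.
Stage 2: m₀ = 16,297 kg, m_f = 16,297 − 11,800 = 4,497 kg; Δv = 372×9.80665×ln(3.624) = 3648.1×1.2876 ≈ 4697 m/s.
Total Δv = 3766 + 4697 = 8463 m/s.

Δv ≈ 8.46 km/s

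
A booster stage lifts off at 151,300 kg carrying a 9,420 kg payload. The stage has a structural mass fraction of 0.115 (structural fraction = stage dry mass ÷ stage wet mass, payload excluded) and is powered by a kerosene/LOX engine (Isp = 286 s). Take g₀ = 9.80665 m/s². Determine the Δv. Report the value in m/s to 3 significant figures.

Stage wet mass = m₀ − payload = 151,300 − 9,420 = 141,880 kg.
Stage dry mass = ε × stage wet mass = 0.115 × 141,880 = 16,316.2 kg.
Burnout mass m_f = stage dry + payload = 16,316.2 + 9,420 = 25,736.2 kg.
v_e = Isp · g₀ = 286 × 9.80665 = 2804.7 m/s.
By the Tsiolkovsky rocket equation, Δv = v_e · ln(151,300/25,736.2) = 2804.7 × ln(5.879) = 2804.7 × 1.7714 ≈ 4968 m/s.

Δv ≈ 4970 m/s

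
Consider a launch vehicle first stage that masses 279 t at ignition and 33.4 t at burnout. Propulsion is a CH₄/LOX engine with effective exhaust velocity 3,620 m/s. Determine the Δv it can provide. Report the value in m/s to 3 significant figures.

Using Δv = v_e ln(m₀/m_f): Δv = v_e · ln(m₀/m_f) = 3620.0 × ln(8.353) = 3620.0 × 2.1227 ≈ 7684.0 m/s.

Δv ≈ 7680 m/s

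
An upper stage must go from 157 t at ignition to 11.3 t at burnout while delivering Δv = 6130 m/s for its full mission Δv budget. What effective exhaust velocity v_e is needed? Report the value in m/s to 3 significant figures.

ln(m₀/m_f) = ln(157000/11300) = ln(13.89) = 2.6314.
v_e = Δv / ln(m₀/m_f) = 6130 / 2.6314 = 2329.5 m/s.

v_e ≈ 2330 m/s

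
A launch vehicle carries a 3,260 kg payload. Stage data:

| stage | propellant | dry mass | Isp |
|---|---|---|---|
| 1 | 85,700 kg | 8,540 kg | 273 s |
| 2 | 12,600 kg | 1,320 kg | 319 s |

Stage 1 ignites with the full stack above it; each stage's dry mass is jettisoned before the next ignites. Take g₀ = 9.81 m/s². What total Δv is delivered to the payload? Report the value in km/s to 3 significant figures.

Δv ≈ 8.06 km/s

Ignition mass of stage 1 = 85,700+8,540 + 12,600+1,320 + 3,260 = 111,420 kg.
Stage 1: m₀ = 111,420 kg, m_f = 111,420 − 85,700 = 25,720 kg; Δv = 273×9.81×ln(4.332) = 2678.1×1.4660 ≈ 3926 m/s.
Stage 2: m₀ = 17,180 kg, m_f = 17,180 − 12,600 = 4,580 kg; Δv = 319×9.81×ln(3.751) = 3129.4×1.3220 ≈ 4137 m/s.
Total Δv = 3926 + 4137 = 8063 m/s.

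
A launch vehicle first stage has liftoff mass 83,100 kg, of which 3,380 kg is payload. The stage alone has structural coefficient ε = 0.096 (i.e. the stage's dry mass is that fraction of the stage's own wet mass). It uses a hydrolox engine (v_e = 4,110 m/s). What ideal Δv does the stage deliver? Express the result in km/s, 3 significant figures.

Stage wet mass = m₀ − payload = 83,100 − 3,380 = 79,720 kg.
Stage dry mass = ε × stage wet mass = 0.096 × 79,720 = 7,653.12 kg.
Burnout mass m_f = stage dry + payload = 7,653.12 + 3,380 = 11,033.12 kg.
Δv = v_e · ln(83,100/11,033.12) = 4110.0 × ln(7.532) = 4110.0 × 2.0191 ≈ 8299 m/s.

Δv ≈ 8.30 km/s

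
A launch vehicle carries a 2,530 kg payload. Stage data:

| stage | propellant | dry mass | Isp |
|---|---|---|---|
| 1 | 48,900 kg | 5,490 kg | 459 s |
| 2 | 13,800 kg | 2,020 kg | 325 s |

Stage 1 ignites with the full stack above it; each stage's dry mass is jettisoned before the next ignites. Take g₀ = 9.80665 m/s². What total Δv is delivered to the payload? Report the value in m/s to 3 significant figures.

Δv ≈ 9470 m/s

Ignition mass of stage 1 = 48,900+5,490 + 13,800+2,020 + 2,530 = 72,740 kg.
Stage 1: m₀ = 72,740 kg, m_f = 72,740 − 48,900 = 23,840 kg; Δv = 459×9.80665×ln(3.051) = 4501.3×1.1155 ≈ 5021 m/s.
Stage 2: m₀ = 18,350 kg, m_f = 18,350 − 13,800 = 4,550 kg; Δv = 325×9.80665×ln(4.033) = 3187.2×1.3945 ≈ 4445 m/s.
Total Δv = 5021 + 4445 = 9466 m/s.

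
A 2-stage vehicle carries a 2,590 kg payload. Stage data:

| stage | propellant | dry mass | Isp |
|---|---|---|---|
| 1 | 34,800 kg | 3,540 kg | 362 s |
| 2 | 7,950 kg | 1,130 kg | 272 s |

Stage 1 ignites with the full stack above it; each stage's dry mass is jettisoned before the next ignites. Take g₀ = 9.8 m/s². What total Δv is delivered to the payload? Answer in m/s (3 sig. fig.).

Δv ≈ 7270 m/s

Ignition mass of stage 1 = 34,800+3,540 + 7,950+1,130 + 2,590 = 50,010 kg.
Stage 1: m₀ = 50,010 kg, m_f = 50,010 − 34,800 = 15,210 kg; Δv = 362×9.8×ln(3.288) = 3547.6×1.1903 ≈ 4223 m/s.
Stage 2: m₀ = 11,670 kg, m_f = 11,670 − 7,950 = 3,720 kg; Δv = 272×9.8×ln(3.137) = 2665.6×1.1433 ≈ 3048 m/s.
Total Δv = 4223 + 3048 = 7271 m/s.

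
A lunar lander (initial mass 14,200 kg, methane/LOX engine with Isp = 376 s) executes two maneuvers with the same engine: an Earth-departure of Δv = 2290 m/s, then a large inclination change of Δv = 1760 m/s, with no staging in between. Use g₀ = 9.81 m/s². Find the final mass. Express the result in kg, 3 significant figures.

final mass ≈ 4740 kg

v_e = Isp · g₀ = 376 × 9.81 = 3688.6 m/s.
After the first burn: m = 14200 × exp(−2290/3688.6) = 14200 × 0.53749 = 7,632.36 kg.
After the second burn: m = 7,632.36 × exp(−1760/3688.6) = 7,632.36 × 0.62055 = 4,736.26 kg.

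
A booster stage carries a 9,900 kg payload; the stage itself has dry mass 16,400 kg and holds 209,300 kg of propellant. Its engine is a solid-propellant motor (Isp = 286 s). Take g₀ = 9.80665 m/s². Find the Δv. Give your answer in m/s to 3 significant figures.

Δv ≈ 6150 m/s

v_e = Isp · g₀ = 286 × 9.80665 = 2804.7 m/s.
m₀ = payload + dry + propellant = 9,900 + 16,400 + 209,300 = 235,600 kg.
m_f = payload + dry = 9,900 + 16,400 = 26,300 kg.
From the ideal rocket equation, Δv = v_e · ln(m₀/m_f) = 2804.7 × ln(8.958) = 2804.7 × 2.1926 ≈ 6149.5 m/s.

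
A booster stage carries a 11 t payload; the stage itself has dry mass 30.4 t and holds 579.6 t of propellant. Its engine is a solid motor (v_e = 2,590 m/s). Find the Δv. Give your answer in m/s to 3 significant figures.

m₀ = payload + dry + propellant = 11 + 30.4 + 579.6 = 621 t.
m_f = payload + dry = 11 + 30.4 = 41.4 t.
By the Tsiolkovsky rocket equation, Δv = v_e · ln(m₀/m_f) = 2590.0 × ln(15) = 2590.0 × 2.7081 ≈ 7013.9 m/s.

Δv ≈ 7010 m/s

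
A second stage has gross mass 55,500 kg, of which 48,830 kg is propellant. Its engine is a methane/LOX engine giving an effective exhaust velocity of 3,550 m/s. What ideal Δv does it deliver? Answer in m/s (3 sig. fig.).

Δv ≈ 7520 m/s

m_f = m₀ − m_prop = 55,500 − 48,830 = 6,670 kg.
Rocket equation: Δv = v_e · ln(m₀/m_f) = 3550.0 × ln(8.321) = 3550.0 × 2.1188 ≈ 7521.6 m/s.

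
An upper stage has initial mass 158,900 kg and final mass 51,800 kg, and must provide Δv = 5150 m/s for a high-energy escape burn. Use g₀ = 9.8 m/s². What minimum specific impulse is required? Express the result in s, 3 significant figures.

ln(m₀/m_f) = ln(158900/51800) = ln(3.068) = 1.1209.
Rocket equation: v_e = Δv / ln(m₀/m_f) = 5150 / 1.1209 = 4594.6 m/s.
Isp = v_e / g₀ = 4594.6 / 9.8 = 468.8 s.

Isp ≈ 469 s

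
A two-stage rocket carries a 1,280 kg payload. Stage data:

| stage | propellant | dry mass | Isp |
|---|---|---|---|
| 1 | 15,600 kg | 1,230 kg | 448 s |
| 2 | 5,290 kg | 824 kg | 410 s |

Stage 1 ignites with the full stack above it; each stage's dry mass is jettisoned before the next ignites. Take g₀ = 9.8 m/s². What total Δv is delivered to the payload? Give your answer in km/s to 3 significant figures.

Δv ≈ 9.58 km/s

Ignition mass of stage 1 = 15,600+1,230 + 5,290+824 + 1,280 = 24,224 kg.
Stage 1: m₀ = 24,224 kg, m_f = 24,224 − 15,600 = 8,624 kg; Δv = 448×9.8×ln(2.809) = 4390.4×1.0328 ≈ 4534 m/s.
Stage 2: m₀ = 7,394 kg, m_f = 7,394 − 5,290 = 2,104 kg; Δv = 410×9.8×ln(3.514) = 4018.0×1.2568 ≈ 5050 m/s.
Total Δv = 4534 + 5050 = 9584 m/s.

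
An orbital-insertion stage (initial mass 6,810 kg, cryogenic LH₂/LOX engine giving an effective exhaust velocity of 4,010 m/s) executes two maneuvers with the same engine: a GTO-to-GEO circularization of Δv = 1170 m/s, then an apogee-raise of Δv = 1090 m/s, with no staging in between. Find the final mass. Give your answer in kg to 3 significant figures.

final mass ≈ 3880 kg

After the first burn: m = 6810 × exp(−1170/4010.0) = 6810 × 0.74694 = 5,086.66 kg.
After the second burn: m = 5,086.66 × exp(−1090/4010.0) = 5,086.66 × 0.76199 = 3,875.98 kg.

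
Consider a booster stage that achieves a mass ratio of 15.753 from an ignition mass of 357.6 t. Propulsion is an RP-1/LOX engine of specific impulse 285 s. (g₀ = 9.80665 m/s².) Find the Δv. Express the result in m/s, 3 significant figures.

Δv ≈ 7710 m/s

v_e = Isp · g₀ = 285 × 9.80665 = 2794.9 m/s.
From the ideal rocket equation, Δv = v_e · ln(15.753) = 2794.9 × 2.7570 ≈ 7705.6 m/s.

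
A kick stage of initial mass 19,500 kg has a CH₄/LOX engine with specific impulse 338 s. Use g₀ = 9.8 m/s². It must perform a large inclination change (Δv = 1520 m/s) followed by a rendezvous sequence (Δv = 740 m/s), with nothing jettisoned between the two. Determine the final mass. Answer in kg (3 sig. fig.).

final mass ≈ 9860 kg

v_e = Isp · g₀ = 338 × 9.8 = 3312.4 m/s.
After the first burn: m = 19500 × exp(−1520/3312.4) = 19500 × 0.63199 = 12,323.8 kg.
After the second burn: m = 12,323.8 × exp(−740/3312.4) = 12,323.8 × 0.79979 = 9,856.45 kg.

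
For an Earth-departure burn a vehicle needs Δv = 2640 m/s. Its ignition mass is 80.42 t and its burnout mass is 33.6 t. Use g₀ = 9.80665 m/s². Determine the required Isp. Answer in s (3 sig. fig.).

ln(m₀/m_f) = ln(80420/33600) = ln(2.393) = 0.8727.
Rocket equation: v_e = Δv / ln(m₀/m_f) = 2640 / 0.8727 = 3025.0 m/s.
Isp = v_e / g₀ = 3025.0 / 9.80665 = 308.5 s.

Isp ≈ 308 s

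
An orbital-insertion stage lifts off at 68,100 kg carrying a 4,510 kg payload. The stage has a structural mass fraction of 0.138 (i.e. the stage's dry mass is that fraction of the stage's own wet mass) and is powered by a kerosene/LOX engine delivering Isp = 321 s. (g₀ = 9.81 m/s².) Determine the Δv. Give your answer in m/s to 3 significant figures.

Δv ≈ 5150 m/s

Stage wet mass = m₀ − payload = 68,100 − 4,510 = 63,590 kg.
Stage dry mass = ε × stage wet mass = 0.138 × 63,590 = 8,775.42 kg.
Burnout mass m_f = stage dry + payload = 8,775.42 + 4,510 = 13,285.42 kg.
v_e = Isp · g₀ = 321 × 9.81 = 3149.0 m/s.
By the Tsiolkovsky rocket equation, Δv = v_e · ln(68,100/13,285.42) = 3149.0 × ln(5.126) = 3149.0 × 1.6343 ≈ 5146 m/s.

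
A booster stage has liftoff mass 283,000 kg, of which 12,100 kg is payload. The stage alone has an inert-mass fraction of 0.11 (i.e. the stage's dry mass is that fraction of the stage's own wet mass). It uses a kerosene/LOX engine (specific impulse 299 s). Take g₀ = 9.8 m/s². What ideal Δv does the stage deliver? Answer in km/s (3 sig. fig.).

Stage wet mass = m₀ − payload = 283,000 − 12,100 = 270,900 kg.
Stage dry mass = ε × stage wet mass = 0.11 × 270,900 = 29,799 kg.
Burnout mass m_f = stage dry + payload = 29,799 + 12,100 = 41,899 kg.
v_e = Isp · g₀ = 299 × 9.8 = 2930.2 m/s.
Δv = v_e · ln(283,000/41,899) = 2930.2 × ln(6.754) = 2930.2 × 1.9102 ≈ 5597 m/s.

Δv ≈ 5.60 km/s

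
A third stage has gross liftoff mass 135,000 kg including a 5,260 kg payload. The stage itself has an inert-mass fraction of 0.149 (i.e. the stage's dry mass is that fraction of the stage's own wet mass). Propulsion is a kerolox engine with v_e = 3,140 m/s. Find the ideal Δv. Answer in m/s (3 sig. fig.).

Δv ≈ 5350 m/s

Stage wet mass = m₀ − payload = 135,000 − 5,260 = 129,740 kg.
Stage dry mass = ε × stage wet mass = 0.149 × 129,740 = 19,331.3 kg.
Burnout mass m_f = stage dry + payload = 19,331.3 + 5,260 = 24,591.3 kg.
Using Δv = v_e ln(m₀/m_f): Δv = v_e · ln(135,000/24,591.3) = 3140.0 × ln(5.49) = 3140.0 × 1.7029 ≈ 5347 m/s.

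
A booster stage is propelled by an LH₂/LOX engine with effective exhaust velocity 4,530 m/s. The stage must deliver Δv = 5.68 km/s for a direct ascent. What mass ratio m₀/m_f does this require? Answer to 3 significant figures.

mass ratio ≈ 3.50

m₀/m_f = exp(Δv / v_e) = exp(5680 / 4530.0) = exp(1.2539) = 3.5039.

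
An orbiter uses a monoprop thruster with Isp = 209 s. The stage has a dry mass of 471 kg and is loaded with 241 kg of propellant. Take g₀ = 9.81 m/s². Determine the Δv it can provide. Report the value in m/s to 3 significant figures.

v_e = Isp · g₀ = 209 × 9.81 = 2050.3 m/s.
m₀ = m_dry + m_prop = 471 + 241 = 712 kg.
Δv = v_e · ln(m₀/m_f) = 2050.3 × ln(1.512) = 2050.3 × 0.4132 ≈ 847.2 m/s.

Δv ≈ 847 m/s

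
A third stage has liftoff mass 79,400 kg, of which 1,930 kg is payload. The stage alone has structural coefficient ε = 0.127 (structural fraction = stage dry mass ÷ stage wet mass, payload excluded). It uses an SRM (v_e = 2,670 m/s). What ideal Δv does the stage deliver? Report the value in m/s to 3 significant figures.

Δv ≈ 5100 m/s

Stage wet mass = m₀ − payload = 79,400 − 1,930 = 77,470 kg.
Stage dry mass = ε × stage wet mass = 0.127 × 77,470 = 9,838.69 kg.
Burnout mass m_f = stage dry + payload = 9,838.69 + 1,930 = 11,768.69 kg.
Δv = v_e · ln(79,400/11,768.69) = 2670.0 × ln(6.747) = 2670.0 × 1.9091 ≈ 5097 m/s.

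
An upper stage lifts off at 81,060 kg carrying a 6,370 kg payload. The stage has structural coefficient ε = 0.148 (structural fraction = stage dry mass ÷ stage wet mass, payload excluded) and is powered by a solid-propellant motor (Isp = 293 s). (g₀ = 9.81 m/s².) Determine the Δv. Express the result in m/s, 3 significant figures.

Stage wet mass = m₀ − payload = 81,060 − 6,370 = 74,690 kg.
Stage dry mass = ε × stage wet mass = 0.148 × 74,690 = 11,054.1 kg.
Burnout mass m_f = stage dry + payload = 11,054.1 + 6,370 = 17,424.1 kg.
v_e = Isp · g₀ = 293 × 9.81 = 2874.3 m/s.
Δv = v_e · ln(81,060/17,424.1) = 2874.3 × ln(4.652) = 2874.3 × 1.5373 ≈ 4419 m/s.

Δv ≈ 4420 m/s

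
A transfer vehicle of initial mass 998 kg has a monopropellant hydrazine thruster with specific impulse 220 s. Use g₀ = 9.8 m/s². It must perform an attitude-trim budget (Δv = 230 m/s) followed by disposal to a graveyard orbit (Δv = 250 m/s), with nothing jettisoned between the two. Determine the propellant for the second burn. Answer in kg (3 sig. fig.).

v_e = Isp · g₀ = 220 × 9.8 = 2156.0 m/s.
After the first burn: m = 998 × exp(−230/2156.0) = 998 × 0.89881 = 897.012 kg.
After the second burn: m = 897.012 × exp(−250/2156.0) = 897.012 × 0.89051 = 798.798 kg.
Second-burn propellant = 897.012 − 798.798 = 98.214 kg.

propellant for the second burn ≈ 98.2 kg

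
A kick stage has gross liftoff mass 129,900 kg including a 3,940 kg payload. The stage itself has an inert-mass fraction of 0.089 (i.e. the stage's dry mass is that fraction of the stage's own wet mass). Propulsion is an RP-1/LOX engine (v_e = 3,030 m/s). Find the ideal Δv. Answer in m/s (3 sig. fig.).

Δv ≈ 6510 m/s

Stage wet mass = m₀ − payload = 129,900 − 3,940 = 125,960 kg.
Stage dry mass = ε × stage wet mass = 0.089 × 125,960 = 11,210.4 kg.
Burnout mass m_f = stage dry + payload = 11,210.4 + 3,940 = 15,150.4 kg.
By the Tsiolkovsky rocket equation, Δv = v_e · ln(129,900/15,150.4) = 3030.0 × ln(8.574) = 3030.0 × 2.1487 ≈ 6511 m/s.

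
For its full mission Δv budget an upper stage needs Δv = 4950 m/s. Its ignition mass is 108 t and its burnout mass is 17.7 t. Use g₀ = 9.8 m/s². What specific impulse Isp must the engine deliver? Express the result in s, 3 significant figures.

Isp ≈ 279 s

ln(m₀/m_f) = ln(108000/17700) = ln(6.102) = 1.8086.
By the Tsiolkovsky rocket equation, v_e = Δv / ln(m₀/m_f) = 4950 / 1.8086 = 2737.0 m/s.
Isp = v_e / g₀ = 2737.0 / 9.8 = 279.3 s.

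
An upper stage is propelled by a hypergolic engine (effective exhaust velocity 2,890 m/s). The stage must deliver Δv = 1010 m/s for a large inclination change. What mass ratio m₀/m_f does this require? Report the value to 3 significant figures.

mass ratio ≈ 1.42

Using Δv = v_e ln(m₀/m_f): m₀/m_f = exp(Δv / v_e) = exp(1010 / 2890.0) = exp(0.3495) = 1.4183.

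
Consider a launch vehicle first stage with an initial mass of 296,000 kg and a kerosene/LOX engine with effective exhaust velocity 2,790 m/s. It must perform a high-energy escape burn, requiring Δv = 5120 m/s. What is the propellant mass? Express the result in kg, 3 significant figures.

Rocket equation: m₀/m_f = exp(Δv / v_e) = exp(5120 / 2790.0) = exp(1.8351) = 6.2659.
m_f = 296,000 / 6.2659 = 47,239.8 kg, so propellant = m₀ − m_f = 296,000 − 47,239.8 = 248,760.2 kg.

propellant mass ≈ 249000 kg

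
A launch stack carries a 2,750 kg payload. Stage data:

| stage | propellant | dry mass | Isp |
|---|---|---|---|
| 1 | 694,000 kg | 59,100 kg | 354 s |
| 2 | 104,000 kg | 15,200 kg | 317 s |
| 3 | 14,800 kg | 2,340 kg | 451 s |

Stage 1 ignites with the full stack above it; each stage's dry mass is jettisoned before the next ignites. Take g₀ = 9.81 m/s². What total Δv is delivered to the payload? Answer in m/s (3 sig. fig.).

Δv ≈ 15500 m/s

Ignition mass of stage 1 = 694,000+59,100 + 104,000+15,200 + 14,800+2,340 + 2,750 = 892,190 kg.
Stage 1: m₀ = 892,190 kg, m_f = 892,190 − 694,000 = 198,190 kg; Δv = 354×9.81×ln(4.502) = 3472.7×1.5045 ≈ 5225 m/s.
Stage 2: m₀ = 139,090 kg, m_f = 139,090 − 104,000 = 35,090 kg; Δv = 317×9.81×ln(3.964) = 3109.8×1.3772 ≈ 4283 m/s.
Stage 3: m₀ = 19,890 kg, m_f = 19,890 − 14,800 = 5,090 kg; Δv = 451×9.81×ln(3.908) = 4424.3×1.3629 ≈ 6030 m/s.
Total Δv = 5225 + 4283 + 6030 = 15538 m/s.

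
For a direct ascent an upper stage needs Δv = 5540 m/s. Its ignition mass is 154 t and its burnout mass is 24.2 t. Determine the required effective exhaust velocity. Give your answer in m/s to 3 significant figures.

v_e ≈ 2990 m/s

ln(m₀/m_f) = ln(154000/24200) = ln(6.364) = 1.8506.
Using Δv = v_e ln(m₀/m_f): v_e = Δv / ln(m₀/m_f) = 5540 / 1.8506 = 2993.6 m/s.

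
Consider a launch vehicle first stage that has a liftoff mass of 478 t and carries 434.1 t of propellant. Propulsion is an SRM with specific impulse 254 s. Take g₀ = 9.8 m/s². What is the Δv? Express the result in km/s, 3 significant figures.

v_e = Isp · g₀ = 254 × 9.8 = 2489.2 m/s.
m_f = m₀ − m_prop = 478 − 434.1 = 43.9 t.
Using Δv = v_e ln(m₀/m_f): Δv = v_e · ln(m₀/m_f) = 2489.2 × ln(10.89) = 2489.2 × 2.3877 ≈ 5943.5 m/s.

Δv ≈ 5.94 km/s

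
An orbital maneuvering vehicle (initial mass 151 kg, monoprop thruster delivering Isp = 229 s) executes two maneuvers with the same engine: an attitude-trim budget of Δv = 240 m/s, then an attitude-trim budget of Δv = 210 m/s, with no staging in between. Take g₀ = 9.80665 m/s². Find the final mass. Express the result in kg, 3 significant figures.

final mass ≈ 124 kg

v_e = Isp · g₀ = 229 × 9.80665 = 2245.7 m/s.
After the first burn: m = 151 × exp(−240/2245.7) = 151 × 0.89864 = 135.695 kg.
After the second burn: m = 135.695 × exp(−210/2245.7) = 135.695 × 0.91073 = 123.582 kg.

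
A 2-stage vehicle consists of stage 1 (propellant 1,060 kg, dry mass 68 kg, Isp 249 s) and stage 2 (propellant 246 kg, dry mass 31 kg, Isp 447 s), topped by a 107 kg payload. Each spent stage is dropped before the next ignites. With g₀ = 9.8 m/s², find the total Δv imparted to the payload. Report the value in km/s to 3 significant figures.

Ignition mass of stage 1 = 1,060+68 + 246+31 + 107 = 1,512 kg.
Stage 1: m₀ = 1,512 kg, m_f = 1,512 − 1,060 = 452 kg; Δv = 249×9.8×ln(3.345) = 2440.2×1.2075 ≈ 2947 m/s.
Stage 2: m₀ = 384 kg, m_f = 384 − 246 = 138 kg; Δv = 447×9.8×ln(2.783) = 4380.6×1.0234 ≈ 4483 m/s.
Total Δv = 2947 + 4483 = 7430 m/s.

Δv ≈ 7.43 km/s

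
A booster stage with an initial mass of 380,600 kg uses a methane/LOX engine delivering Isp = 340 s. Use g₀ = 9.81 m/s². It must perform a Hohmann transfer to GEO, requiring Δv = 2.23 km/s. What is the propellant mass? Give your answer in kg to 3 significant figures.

propellant mass ≈ 186000 kg

v_e = Isp · g₀ = 340 × 9.81 = 3335.4 m/s.
m₀/m_f = exp(Δv / v_e) = exp(2230 / 3335.4) = exp(0.6686) = 1.9515.
m_f = 380,600 / 1.9515 = 195,029 kg, so propellant = m₀ − m_f = 380,600 − 195,029 = 185,571 kg.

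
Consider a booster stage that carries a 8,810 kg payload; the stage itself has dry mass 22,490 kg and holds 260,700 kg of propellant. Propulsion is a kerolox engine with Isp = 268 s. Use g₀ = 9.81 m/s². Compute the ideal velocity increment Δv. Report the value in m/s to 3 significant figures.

v_e = Isp · g₀ = 268 × 9.81 = 2629.1 m/s.
m₀ = payload + dry + propellant = 8,810 + 22,490 + 260,700 = 292,000 kg.
m_f = payload + dry = 8,810 + 22,490 = 31,300 kg.
Δv = v_e · ln(m₀/m_f) = 2629.1 × ln(9.329) = 2629.1 × 2.2331 ≈ 5871.1 m/s.

Δv ≈ 5870 m/s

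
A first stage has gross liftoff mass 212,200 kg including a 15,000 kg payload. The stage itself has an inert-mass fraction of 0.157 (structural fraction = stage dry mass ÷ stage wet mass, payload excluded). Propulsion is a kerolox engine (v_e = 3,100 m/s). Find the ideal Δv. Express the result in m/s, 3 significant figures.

Stage wet mass = m₀ − payload = 212,200 − 15,000 = 197,200 kg.
Stage dry mass = ε × stage wet mass = 0.157 × 197,200 = 30,960.4 kg.
Burnout mass m_f = stage dry + payload = 30,960.4 + 15,000 = 45,960.4 kg.
Rocket equation: Δv = v_e · ln(212,200/45,960.4) = 3100.0 × ln(4.617) = 3100.0 × 1.5297 ≈ 4742 m/s.

Δv ≈ 4740 m/s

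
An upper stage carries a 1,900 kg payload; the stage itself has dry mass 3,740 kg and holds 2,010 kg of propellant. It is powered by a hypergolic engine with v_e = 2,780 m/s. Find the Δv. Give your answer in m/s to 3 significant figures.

Δv ≈ 847 m/s

m₀ = payload + dry + propellant = 1,900 + 3,740 + 2,010 = 7,650 kg.
m_f = payload + dry = 1,900 + 3,740 = 5,640 kg.
Using Δv = v_e ln(m₀/m_f): Δv = v_e · ln(m₀/m_f) = 2780.0 × ln(1.356) = 2780.0 × 0.3048 ≈ 847.4 m/s.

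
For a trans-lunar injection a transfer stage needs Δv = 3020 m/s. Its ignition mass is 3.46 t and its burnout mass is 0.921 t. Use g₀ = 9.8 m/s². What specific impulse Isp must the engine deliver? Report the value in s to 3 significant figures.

ln(m₀/m_f) = ln(3460/921) = ln(3.757) = 1.3236.
v_e = Δv / ln(m₀/m_f) = 3020 / 1.3236 = 2281.7 m/s.
Isp = v_e / g₀ = 2281.7 / 9.8 = 232.8 s.

Isp ≈ 233 s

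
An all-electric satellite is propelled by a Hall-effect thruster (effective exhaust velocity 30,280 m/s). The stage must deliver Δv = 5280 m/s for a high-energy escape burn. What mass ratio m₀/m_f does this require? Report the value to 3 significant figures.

mass ratio ≈ 1.19

m₀/m_f = exp(Δv / v_e) = exp(5280 / 30280.0) = exp(0.1744) = 1.1905.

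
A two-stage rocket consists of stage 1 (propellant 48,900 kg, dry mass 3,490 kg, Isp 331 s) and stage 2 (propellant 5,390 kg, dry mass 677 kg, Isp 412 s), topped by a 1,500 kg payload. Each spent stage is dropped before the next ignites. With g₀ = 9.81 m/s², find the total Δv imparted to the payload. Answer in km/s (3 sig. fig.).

Δv ≈ 10.5 km/s

Ignition mass of stage 1 = 48,900+3,490 + 5,390+677 + 1,500 = 59,957 kg.
Stage 1: m₀ = 59,957 kg, m_f = 59,957 − 48,900 = 11,057 kg; Δv = 331×9.81×ln(5.423) = 3247.1×1.6906 ≈ 5489 m/s.
Stage 2: m₀ = 7,567 kg, m_f = 7,567 − 5,390 = 2,177 kg; Δv = 412×9.81×ln(3.476) = 4041.7×1.2458 ≈ 5035 m/s.
Total Δv = 5489 + 5035 = 10524 m/s.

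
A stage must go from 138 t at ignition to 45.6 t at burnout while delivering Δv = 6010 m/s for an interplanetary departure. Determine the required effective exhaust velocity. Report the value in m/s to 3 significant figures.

ln(m₀/m_f) = ln(138000/45600) = ln(3.026) = 1.1073.
v_e = Δv / ln(m₀/m_f) = 6010 / 1.1073 = 5427.4 m/s.

v_e ≈ 5430 m/s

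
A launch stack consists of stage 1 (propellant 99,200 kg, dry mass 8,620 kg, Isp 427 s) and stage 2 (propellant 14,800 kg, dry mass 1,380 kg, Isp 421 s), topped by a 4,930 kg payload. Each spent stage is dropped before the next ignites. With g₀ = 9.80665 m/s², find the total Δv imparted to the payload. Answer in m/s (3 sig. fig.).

Ignition mass of stage 1 = 99,200+8,620 + 14,800+1,380 + 4,930 = 128,930 kg.
Stage 1: m₀ = 128,930 kg, m_f = 128,930 − 99,200 = 29,730 kg; Δv = 427×9.80665×ln(4.337) = 4187.4×1.4671 ≈ 6143 m/s.
Stage 2: m₀ = 21,110 kg, m_f = 21,110 − 14,800 = 6,310 kg; Δv = 421×9.80665×ln(3.345) = 4128.6×1.2076 ≈ 4986 m/s.
Total Δv = 6143 + 4986 = 11129 m/s.

Δv ≈ 11100 m/s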